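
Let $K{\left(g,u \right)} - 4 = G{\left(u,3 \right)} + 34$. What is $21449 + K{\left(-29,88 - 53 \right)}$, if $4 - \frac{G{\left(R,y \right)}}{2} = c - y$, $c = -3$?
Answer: $21507$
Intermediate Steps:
$G{\left(R,y \right)} = 14 + 2 y$ ($G{\left(R,y \right)} = 8 - 2 \left(-3 - y\right) = 8 + \left(6 + 2 y\right) = 14 + 2 y$)
$K{\left(g,u \right)} = 58$ ($K{\left(g,u \right)} = 4 + \left(\left(14 + 2 \cdot 3\right) + 34\right) = 4 + \left(\left(14 + 6\right) + 34\right) = 4 + \left(20 + 34\right) = 4 + 54 = 58$)
$21449 + K{\left(-29,88 - 53 \right)} = 21449 + 58 = 21507$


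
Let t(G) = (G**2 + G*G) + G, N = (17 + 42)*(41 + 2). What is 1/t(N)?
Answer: 1/12875275 ≈ 7.7668e-8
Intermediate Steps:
N = 2537 (N = 59*43 = 2537)
t(G) = G + 2*G**2 (t(G) = (G**2 + G**2) + G = 2*G**2 + G = G + 2*G**2)
1/t(N) = 1/(2537*(1 + 2*2537)) = 1/(2537*(1 + 5074)) = 1/(2537*5075) = 1/12875275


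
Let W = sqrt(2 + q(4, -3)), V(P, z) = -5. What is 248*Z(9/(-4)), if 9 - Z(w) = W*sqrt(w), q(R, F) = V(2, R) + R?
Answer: 2232 - 372*I ≈ 2232.0 - 372.0*I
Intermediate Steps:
q(R, F) = -5 + R
W = 1 (W = sqrt(2 + (-5 + 4)) = sqrt(2 - 1) = sqrt(1) = 1)
Z(w) = 9 - sqrt(w)
248*Z(9/(-4)) = 248*(9 - sqrt(9/(-4))) = 248*(9 - sqrt(9*(-1/4))) = 248*(9 - sqrt(-9/4)) = 248*(9 - 3*I/2) = 2232 - 372*I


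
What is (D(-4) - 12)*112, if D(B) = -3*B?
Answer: 0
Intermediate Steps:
(D(-4) - 12)*112 = (-3*(-4) - 12)*112 = (12 - 12)*112 = 0*112 = 0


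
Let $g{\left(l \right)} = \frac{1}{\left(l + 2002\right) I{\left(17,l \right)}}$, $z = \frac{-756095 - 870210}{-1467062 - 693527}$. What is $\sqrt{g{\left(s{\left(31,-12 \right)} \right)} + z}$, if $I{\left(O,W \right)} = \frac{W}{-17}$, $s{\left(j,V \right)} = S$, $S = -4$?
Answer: $\frac{\sqrt{6251844519082406334}}{2877904548} \approx 0.86882$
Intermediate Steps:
$s{\left(j,V \right)} = -4$
$I{\left(O,W \right)} = - \frac{W}{17}$ ($I{\left(O,W \right)} = W \left(- \frac{1}{17}\right) = - \frac{W}{17}$)
$z = \frac{1626305}{2160589}$ ($z = - \frac{1626305}{-2160589} = \left(-1626305\right) \left(- \frac{1}{2160589}\right) = \frac{1626305}{2160589} \approx 0.75271$)
$g{\left(l \right)} = - \frac{17}{l \left(2002 + l\right)}$ ($g{\left(l \right)} = \frac{1}{\left(l + 2002\right) \left(- \frac{l}{17}\right)} = \frac{\left(-17\right) \frac{1}{l}}{2002 + l} = - \frac{17}{l \left(2002 + l\right)}$)
$\sqrt{g{\left(s{\left(31,-12 \right)} \right)} + z} = \sqrt{- \frac{17}{\left(-4\right) \left(2002 - 4\right)} + \frac{1626305}{2160589}} = \sqrt{\left(-17\right) \left(- \frac{1}{4}\right) \frac{1}{1998} + \frac{1626305}{2160589}} = \sqrt{\frac{17}{7992} + \frac{1626305}{2160589}} = \sqrt{\frac{13034159573}{17267427288}} = \frac{\sqrt{6251844519082406334}}{2877904548}$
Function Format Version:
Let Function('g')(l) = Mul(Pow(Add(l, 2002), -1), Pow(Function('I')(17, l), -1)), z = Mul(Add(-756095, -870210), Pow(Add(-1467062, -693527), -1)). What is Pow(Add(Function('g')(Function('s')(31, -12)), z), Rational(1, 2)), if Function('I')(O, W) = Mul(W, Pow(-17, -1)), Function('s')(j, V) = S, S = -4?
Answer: Mul(Rational(1, 2877904548), Pow(6251844519082406334, Rational(1, 2))) ≈ 0.86882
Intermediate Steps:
Function('s')(j, V) = -4
Function('I')(O, W) = Mul(Rational(-1, 17), W) (Function('I')(O, W) = Mul(W, Rational(-1, 17)) = Mul(Rational(-1, 17), W))
z = Rational(1626305, 2160589) (z = Mul(-1626305, Pow(-2160589, -1)) = Mul(-1626305, Rational(-1, 2160589)) = Rational(1626305, 2160589) ≈ 0.75271)
Function('g')(l) = Mul(-17, Pow(l, -1), Pow(Add(2002, l), -1)) (Function('g')(l) = Mul(Pow(Add(l, 2002), -1), Pow(Mul(Rational(-1, 17), l), -1)) = Mul(Pow(Add(2002, l), -1), Mul(-17, Pow(l, -1))) = Mul(-17, Pow(l, -1), Pow(Add(2002, l), -1)))
Pow(Add(Function('g')(Function('s')(31, -12)), z), Rational(1, 2)) = Pow(Add(Mul(-17, Pow(-4, -1), Pow(Add(2002, -4), -1)), Rational(1626305, 2160589)), Rational(1, 2)) = Pow(Add(Mul(-17, Rational(-1, 4), Pow(1998, -1)), Rational(1626305, 2160589)), Rational(1, 2)) = Pow(Add(Mul(-17, Rational(-1, 4), Rational(1, 1998)), Rational(1626305, 2160589)), Rational(1, 2)) = Pow(Add(Rational(17, 7992), Rational(1626305, 2160589)), Rational(1, 2)) = Pow(Rational(13034159573, 17267427288), Rational(1, 2)) = Mul(Rational(1, 2877904548), Pow(6251844519082406334, Rational(1, 2)))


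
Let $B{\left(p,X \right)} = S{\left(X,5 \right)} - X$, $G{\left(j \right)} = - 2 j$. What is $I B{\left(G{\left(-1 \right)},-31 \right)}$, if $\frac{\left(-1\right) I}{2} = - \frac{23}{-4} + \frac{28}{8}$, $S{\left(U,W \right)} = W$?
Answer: $-666$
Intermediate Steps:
$B{\left(p,X \right)} = 5 - X$
$I = - \frac{37}{2}$ ($I = - 2 \left(- \frac{23}{-4} + \frac{28}{8}\right) = - 2 \left(\left(-23\right) \left(- \frac{1}{4}\right) + 28 \cdot \frac{1}{8}\right) = - 2 \left(\frac{23}{4} + \frac{7}{2}\right) = \left(-2\right) \frac{37}{4} = - \frac{37}{2} \approx -18.5$)
$I B{\left(G{\left(-1 \right)},-31 \right)} = - \frac{37 \left(5 - -31\right)}{2} = - \frac{37 \left(5 + 31\right)}{2} = \left(- \frac{37}{2}\right) 36 = -666$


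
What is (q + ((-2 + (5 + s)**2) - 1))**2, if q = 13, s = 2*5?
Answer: 55225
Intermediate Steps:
s = 10
(q + ((-2 + (5 + s)**2) - 1))**2 = (13 + ((-2 + (5 + 10)**2) - 1))**2 = (13 + ((-2 + 15**2) - 1))**2 = (13 + ((-2 + 225) - 1))**2 = (13 + (223 - 1))**2 = (13 + 222)**2 = 235**2 = 55225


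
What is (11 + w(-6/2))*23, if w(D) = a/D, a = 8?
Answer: 575/3 ≈ 191.67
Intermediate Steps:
w(D) = 8/D
(11 + w(-6/2))*23 = (11 + 8/((-6/2)))*23 = (11 + 8/((-6*1/2)))*23 = (11 + 8/(-3))*23 = (11 + 8*(-1/3))*23 = (11 - 8/3)*23 = (25/3)*23 = 575/3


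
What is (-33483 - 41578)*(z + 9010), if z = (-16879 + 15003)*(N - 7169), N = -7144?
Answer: -2016153322078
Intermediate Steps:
z = 26851188 (z = (-16879 + 15003)*(-7144 - 7169) = -1876*(-14313) = 26851188)
(-33483 - 41578)*(z + 9010) = (-33483 - 41578)*(26851188 + 9010) = -75061*26860198 = -2016153322078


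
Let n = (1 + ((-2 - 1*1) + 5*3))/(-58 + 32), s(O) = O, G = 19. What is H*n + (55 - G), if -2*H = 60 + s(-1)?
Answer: 203/4 ≈ 50.750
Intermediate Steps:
n = -½ (n = (1 + ((-2 - 1) + 15))/(-26) = (1 + (-3 + 15))*(-1/26) = (1 + 12)*(-1/26) = 13*(-1/26) = -½ ≈ -0.50000)
H = -59/2 (H = -(60 - 1)/2 = -½*59 = -59/2 ≈ -29.500)
H*n + (55 - G) = -59/2*(-½) + (55 - 1*19) = 59/4 + (55 - 19) = 59/4 + 36 = 203/4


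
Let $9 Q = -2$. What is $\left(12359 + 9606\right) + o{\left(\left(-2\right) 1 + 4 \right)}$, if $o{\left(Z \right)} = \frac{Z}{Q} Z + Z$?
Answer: $21949$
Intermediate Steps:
$Q = - \frac{2}{9}$ ($Q = \frac{1}{9} \left(-2\right) = - \frac{2}{9} \approx -0.22222$)
$o{\left(Z \right)} = Z - \frac{9 Z^{2}}{2}$ ($o{\left(Z \right)} = \frac{Z}{- \frac{2}{9}} Z + Z = Z \left(- \frac{9}{2}\right) Z + Z = - \frac{9 Z}{2} Z + Z = - \frac{9 Z^{2}}{2} + Z = Z - \frac{9 Z^{2}}{2}$)
$\left(12359 + 9606\right) + o{\left(\left(-2\right) 1 + 4 \right)} = \left(12359 + 9606\right) + \frac{\left(\left(-2\right) 1 + 4\right) \left(2 - 9 \left(\left(-2\right) 1 + 4\right)\right)}{2} = 21965 + \frac{\left(-2 + 4\right) \left(2 - 9 \left(-2 + 4\right)\right)}{2} = 21965 + \frac{1}{2} \cdot 2 \left(2 - 18\right) = 21965 + \frac{1}{2} \cdot 2 \left(-16\right) = 21965 - 16 = 21949$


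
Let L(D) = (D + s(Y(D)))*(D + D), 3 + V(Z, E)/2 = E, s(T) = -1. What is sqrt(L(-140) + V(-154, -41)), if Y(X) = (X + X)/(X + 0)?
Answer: 4*sqrt(2462) ≈ 198.47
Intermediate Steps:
Y(X) = 2 (Y(X) = (2*X)/X = 2)
V(Z, E) = -6 + 2*E
L(D) = 2*D*(-1 + D) (L(D) = (D - 1)*(D + D) = (-1 + D)*(2*D) = 2*D*(-1 + D))
sqrt(L(-140) + V(-154, -41)) = sqrt(2*(-140)*(-1 - 140) + (-6 + 2*(-41))) = sqrt(2*(-140)*(-141) + (-6 - 82)) = sqrt(39480 - 88) = sqrt(39392) = 4*sqrt(2462)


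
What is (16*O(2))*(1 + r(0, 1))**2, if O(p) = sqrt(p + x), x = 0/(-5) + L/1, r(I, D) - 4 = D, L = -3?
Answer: 576*I ≈ 576.0*I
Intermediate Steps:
r(I, D) = 4 + D
x = -3 (x = 0/(-5) - 3/1 = 0*(-1/5) - 3*1 = 0 - 3 = -3)
O(p) = sqrt(-3 + p) (O(p) = sqrt(p - 3) = sqrt(-3 + p))
(16*O(2))*(1 + r(0, 1))**2 = (16*sqrt(-3 + 2))*(1 + (4 + 1))**2 = (16*sqrt(-1))*(1 + 5)**2 = (16*I)*6**2 = (16*I)*36 = 576*I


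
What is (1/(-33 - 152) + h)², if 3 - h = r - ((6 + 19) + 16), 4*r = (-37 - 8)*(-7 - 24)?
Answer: 50858819361/547600 ≈ 92876.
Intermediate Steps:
r = 1395/4 (r = ((-37 - 8)*(-7 - 24))/4 = (-45*(-31))/4 = (¼)*1395 = 1395/4 ≈ 348.75)
h = -1219/4 (h = 3 - (1395/4 - ((6 + 19) + 16)) = 3 - (1395/4 - (25 + 16)) = 3 - (1395/4 - 1*41) = 3 - (1395/4 - 41) = 3 - 1*1231/4 = 3 - 1231/4 = -1219/4 ≈ -304.75)
(1/(-33 - 152) + h)² = (1/(-33 - 152) - 1219/4)² = (1/(-185) - 1219/4)² = (-1/185 - 1219/4)² = (-225519/740)² = 50858819361/547600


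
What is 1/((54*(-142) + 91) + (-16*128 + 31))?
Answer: -1/9594 ≈ -0.00010423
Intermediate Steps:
1/((54*(-142) + 91) + (-16*128 + 31)) = 1/((-7668 + 91) + (-2048 + 31)) = 1/(-7577 - 2017) = 1/(-9594) = -1/9594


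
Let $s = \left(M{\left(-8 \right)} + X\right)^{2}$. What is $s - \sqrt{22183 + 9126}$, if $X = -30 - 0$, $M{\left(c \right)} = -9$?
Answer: $1521 - \sqrt{31309} \approx 1344.1$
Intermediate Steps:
$X = -30$ ($X = -30 + 0 = -30$)
$s = 1521$ ($s = \left(-9 - 30\right)^{2} = \left(-39\right)^{2} = 1521$)
$s - \sqrt{22183 + 9126} = 1521 - \sqrt{22183 + 9126} = 1521 - \sqrt{31309}$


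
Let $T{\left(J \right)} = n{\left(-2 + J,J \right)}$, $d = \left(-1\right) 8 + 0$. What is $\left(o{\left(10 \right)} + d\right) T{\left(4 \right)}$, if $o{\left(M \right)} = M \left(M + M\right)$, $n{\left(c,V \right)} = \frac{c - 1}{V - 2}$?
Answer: $96$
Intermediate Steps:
$n{\left(c,V \right)} = \frac{-1 + c}{-2 + V}$
$d = -8$ ($d = -8 + 0 = -8$)
$o{\left(M \right)} = 2 M^{2}$ ($o{\left(M \right)} = M 2 M = 2 M^{2}$)
$T{\left(J \right)} = \frac{-3 + J}{-2 + J}$ ($T{\left(J \right)} = \frac{-1 + \left(-2 + J\right)}{-2 + J} = \frac{-3 + J}{-2 + J}$)
$\left(o{\left(10 \right)} + d\right) T{\left(4 \right)} = \left(2 \cdot 10^{2} - 8\right) \frac{-3 + 4}{-2 + 4} = \left(2 \cdot 100 - 8\right) \frac{1}{2} \cdot 1 = \left(200 - 8\right) \frac{1}{2} \cdot 1 = 192 \cdot \frac{1}{2} = 96$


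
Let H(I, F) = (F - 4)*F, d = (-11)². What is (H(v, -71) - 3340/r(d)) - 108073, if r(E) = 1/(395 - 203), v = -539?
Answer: -744028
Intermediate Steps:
d = 121
H(I, F) = F*(-4 + F) (H(I, F) = (-4 + F)*F = F*(-4 + F))
r(E) = 1/192
(H(v, -71) - 3340/r(d)) - 108073 = (-71*(-4 - 71) - 3340/1/192) - 108073 = (-71*(-75) - 3340*192) - 108073 = (5325 - 641280) - 108073 = -635955 - 108073 = -744028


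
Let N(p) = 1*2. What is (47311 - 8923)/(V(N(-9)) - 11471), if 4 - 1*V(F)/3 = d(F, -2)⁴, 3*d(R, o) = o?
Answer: -1036476/309409 ≈ -3.3499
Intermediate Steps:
d(R, o) = o/3
N(p) = 2
V(F) = 308/27 (V(F) = 12 - 3*((⅓)*(-2))⁴ = 12 - 3*(-⅔)⁴ = 12 - 3*16/81 = 12 - 16/27 = 308/27)
(47311 - 8923)/(V(N(-9)) - 11471) = (47311 - 8923)/(308/27 - 11471) = 38388/(-309409/27) = 38388*(-27/309409) = -1036476/309409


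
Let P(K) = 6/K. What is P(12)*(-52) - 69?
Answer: -95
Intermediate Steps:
P(12)*(-52) - 69 = (6/12)*(-52) - 69 = (6*(1/12))*(-52) - 69 = (1/2)*(-52) - 69 = -26 - 69 = -95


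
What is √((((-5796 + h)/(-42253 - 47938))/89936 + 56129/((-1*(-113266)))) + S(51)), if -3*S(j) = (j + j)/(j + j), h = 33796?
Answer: √98239503642253033484669982/24609317298654 ≈ 0.40276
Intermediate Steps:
S(j) = -⅓ (S(j) = -(j + j)/(3*(j + j)) = -2*j/(3*(2*j)) = -2*j*1/(2*j)/3 = -⅓*1 = -⅓)
√((((-5796 + h)/(-42253 - 47938))/89936 + 56129/((-1*(-113266)))) + S(51)) = √((((-5796 + 33796)/(-42253 - 47938))/89936 + 56129/((-1*(-113266)))) - ⅓) = √(((28000/(-90191))*(1/89936) + 56129/113266) - ⅓) = √(((28000*(-1/90191))*(1/89936) + 56129*(1/113266)) - ⅓) = √((-28000/90191*1/89936 + 56129/113266) - ⅓) = √((-250/72423373 + 56129/113266) - ⅓) = √(4065023186617/8203105766218 - ⅓) = √(3991963793633/24609317298654) = √98239503642253033484669982/24609317298654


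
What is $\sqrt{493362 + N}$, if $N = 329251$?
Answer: $\sqrt{822613} \approx 906.98$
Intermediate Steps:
$\sqrt{493362 + N} = \sqrt{493362 + 329251} = \sqrt{822613}$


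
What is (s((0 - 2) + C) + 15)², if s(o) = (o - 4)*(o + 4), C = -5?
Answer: 2304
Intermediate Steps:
s(o) = (-4 + o)*(4 + o)
(s((0 - 2) + C) + 15)² = ((-16 + ((0 - 2) - 5)²) + 15)² = ((-16 + (-2 - 5)²) + 15)² = ((-16 + (-7)²) + 15)² = ((-16 + 49) + 15)² = (33 + 15)² = 48² = 2304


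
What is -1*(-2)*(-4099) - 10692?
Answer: -18890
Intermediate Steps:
-1*(-2)*(-4099) - 10692 = 2*(-4099) - 10692 = -8198 - 10692 = -18890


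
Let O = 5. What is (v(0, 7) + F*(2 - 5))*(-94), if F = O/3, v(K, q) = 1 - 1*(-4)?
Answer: 0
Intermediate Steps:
v(K, q) = 5 (v(K, q) = 1 + 4 = 5)
F = 5/3 ≈ 1.6667
(v(0, 7) + F*(2 - 5))*(-94) = (5 + 5*(2 - 5)/3)*(-94) = (5 + (5/3)*(-3))*(-94) = (5 - 5)*(-94) = 0*(-94) = 0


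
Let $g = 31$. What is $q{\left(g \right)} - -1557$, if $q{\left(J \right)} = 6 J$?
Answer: $1743$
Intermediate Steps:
$q{\left(g \right)} - -1557 = 6 \cdot 31 - -1557 = 186 + 1557 = 1743$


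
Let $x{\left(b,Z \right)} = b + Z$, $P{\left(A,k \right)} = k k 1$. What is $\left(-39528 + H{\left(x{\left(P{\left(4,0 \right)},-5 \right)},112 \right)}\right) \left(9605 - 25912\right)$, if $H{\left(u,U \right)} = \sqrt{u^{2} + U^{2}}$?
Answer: $644583096 - 16307 \sqrt{12569} \approx 6.4275 \cdot 10^{8}$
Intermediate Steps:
$P{\left(A,k \right)} = k^{2}$ ($P{\left(A,k \right)} = k^{2} \cdot 1 = k^{2}$)
$x{\left(b,Z \right)} = Z + b$
$H{\left(u,U \right)} = \sqrt{U^{2} + u^{2}}$
$\left(-39528 + H{\left(x{\left(P{\left(4,0 \right)},-5 \right)},112 \right)}\right) \left(9605 - 25912\right) = \left(-39528 + \sqrt{112^{2} + \left(-5 + 0^{2}\right)^{2}}\right) \left(9605 - 25912\right) = \left(-39528 + \sqrt{12544 + \left(-5 + 0\right)^{2}}\right) \left(9605 - 25912\right) = \left(-39528 + \sqrt{12544 + \left(-5\right)^{2}}\right) \left(-16307\right) = \left(-39528 + \sqrt{12544 + 25}\right) \left(-16307\right) = \left(-39528 + \sqrt{12569}\right) \left(-16307\right) = 644583096 - 16307 \sqrt{12569}$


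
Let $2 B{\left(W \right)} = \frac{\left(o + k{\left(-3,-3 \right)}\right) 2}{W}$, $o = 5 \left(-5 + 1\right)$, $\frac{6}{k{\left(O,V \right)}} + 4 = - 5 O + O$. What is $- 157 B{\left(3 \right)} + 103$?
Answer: $\frac{13325}{12} \approx 1110.4$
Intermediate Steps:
$k{\left(O,V \right)} = \frac{6}{-4 - 4 O}$ ($k{\left(O,V \right)} = \frac{6}{-4 + \left(- 5 O + O\right)} = \frac{6}{-4 - 4 O}$)
$o = -20$ ($o = 5 \left(-4\right) = -20$)
$B{\left(W \right)} = - \frac{77}{4 W}$ ($B{\left(W \right)} = \frac{\left(-20 - \frac{3}{2 + 2 \left(-3\right)}\right) 2 \frac{1}{W}}{2} = \frac{\left(-20 - \frac{3}{2 - 6}\right) 2 \frac{1}{W}}{2} = \frac{\left(-20 - \frac{3}{-4}\right) 2 \frac{1}{W}}{2} = \frac{\left(-20 - - \frac{3}{4}\right) 2 \frac{1}{W}}{2} = \frac{\left(-20 + \frac{3}{4}\right) 2 \frac{1}{W}}{2} = \frac{\left(- \frac{77}{4}\right) 2 \frac{1}{W}}{2} = \frac{\left(- \frac{77}{2}\right) \frac{1}{W}}{2} = - \frac{77}{4 W}$)
$- 157 B{\left(3 \right)} + 103 = - 157 \left(- \frac{77}{4 \cdot 3}\right) + 103 = - 157 \left(\left(- \frac{77}{4}\right) \frac{1}{3}\right) + 103 = \left(-157\right) \left(- \frac{77}{12}\right) + 103 = \frac{12089}{12} + 103 = \frac{13325}{12}$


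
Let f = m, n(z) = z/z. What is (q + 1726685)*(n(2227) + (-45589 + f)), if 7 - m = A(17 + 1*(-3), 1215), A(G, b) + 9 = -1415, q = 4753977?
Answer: -286166591934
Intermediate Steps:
A(G, b) = -1424 (A(G, b) = -9 - 1415 = -1424)
m = 1431 (m = 7 - 1*(-1424) = 7 + 1424 = 1431)
n(z) = 1
f = 1431
(q + 1726685)*(n(2227) + (-45589 + f)) = (4753977 + 1726685)*(1 + (-45589 + 1431)) = 6480662*(1 - 44158) = 6480662*(-44157) = -286166591934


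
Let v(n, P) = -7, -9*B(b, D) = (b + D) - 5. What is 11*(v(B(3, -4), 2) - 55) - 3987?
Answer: -4669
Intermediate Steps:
B(b, D) = 5/9 - D/9 - b/9 (B(b, D) = -((b + D) - 5)/9 = -((D + b) - 5)/9 = -(-5 + D + b)/9 = 5/9 - D/9 - b/9)
11*(v(B(3, -4), 2) - 55) - 3987 = 11*(-7 - 55) - 3987 = 11*(-62) - 3987 = -682 - 3987 = -4669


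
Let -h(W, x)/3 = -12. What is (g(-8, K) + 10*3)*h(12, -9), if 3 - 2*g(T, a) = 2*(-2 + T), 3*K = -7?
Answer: 1494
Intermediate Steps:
K = -7/3 (K = (⅓)*(-7) = -7/3 ≈ -2.3333)
h(W, x) = 36 (h(W, x) = -3*(-12) = 36)
g(T, a) = 7/2 - T (g(T, a) = 3/2 - (-2 + T) = 3/2 - (-4 + 2*T)/2 = 3/2 + (2 - T) = 7/2 - T)
(g(-8, K) + 10*3)*h(12, -9) = ((7/2 - 1*(-8)) + 10*3)*36 = ((7/2 + 8) + 30)*36 = (23/2 + 30)*36 = (83/2)*36 = 1494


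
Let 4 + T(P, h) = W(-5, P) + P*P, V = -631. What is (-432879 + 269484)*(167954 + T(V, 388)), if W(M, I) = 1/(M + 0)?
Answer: -92499674166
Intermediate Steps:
W(M, I) = 1/M
T(P, h) = -21/5 + P² (T(P, h) = -4 + (1/(-5) + P*P) = -4 + (-⅕ + P²) = -21/5 + P²)
(-432879 + 269484)*(167954 + T(V, 388)) = (-432879 + 269484)*(167954 + (-21/5 + (-631)²)) = -163395*(167954 + (-21/5 + 398161)) = -163395*(167954 + 1990784/5) = -163395*2830554/5 = -92499674166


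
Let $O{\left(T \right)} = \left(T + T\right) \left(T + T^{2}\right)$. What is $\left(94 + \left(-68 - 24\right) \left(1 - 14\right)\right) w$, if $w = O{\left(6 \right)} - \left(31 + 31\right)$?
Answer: $570180$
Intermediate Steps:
$O{\left(T \right)} = 2 T \left(T + T^{2}\right)$
$w = 442$ ($w = 2 \cdot 6^{2} \left(1 + 6\right) - \left(31 + 31\right) = 2 \cdot 36 \cdot 7 - 62 = 504 - 62 = 442$)
$\left(94 + \left(-68 - 24\right) \left(1 - 14\right)\right) w = \left(94 + \left(-68 - 24\right) \left(1 - 14\right)\right) 442 = \left(94 - -1196\right) 442 = \left(94 + 1196\right) 442 = 1290 \cdot 442 = 570180$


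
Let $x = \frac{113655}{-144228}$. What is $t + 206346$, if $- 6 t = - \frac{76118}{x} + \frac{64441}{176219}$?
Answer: $\frac{7620598838248663}{40056340890} \approx 1.9025 \cdot 10^{5}$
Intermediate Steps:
$x = - \frac{37885}{48076}$ ($x = 113655 \left(- \frac{1}{144228}\right) = - \frac{37885}{48076} \approx -0.78802$)
$t = - \frac{644866879039277}{40056340890}$ ($t = - \frac{- \frac{76118}{- \frac{37885}{48076}} + \frac{64441}{176219}}{6} = - \frac{\left(-76118\right) \left(- \frac{48076}{37885}\right) + 64441 \cdot \frac{1}{176219}}{6} = - \frac{\frac{3659448968}{37885} + \frac{64441}{176219}}{6} = \left(- \frac{1}{6}\right) \frac{644866879039277}{6676056815} = - \frac{644866879039277}{40056340890} \approx -16099.0$)
$t + 206346 = - \frac{644866879039277}{40056340890} + 206346 = \frac{7620598838248663}{40056340890}$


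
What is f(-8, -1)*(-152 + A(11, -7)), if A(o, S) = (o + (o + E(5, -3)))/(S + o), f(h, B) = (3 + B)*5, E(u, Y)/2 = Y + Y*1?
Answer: -1495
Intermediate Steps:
E(u, Y) = 4*Y (E(u, Y) = 2*(Y + Y*1) = 2*(Y + Y) = 2*(2*Y) = 4*Y)
f(h, B) = 15 + 5*B
A(o, S) = (-12 + 2*o)/(S + o) (A(o, S) = (o + (o + 4*(-3)))/(S + o) = (o + (o - 12))/(S + o) = (o + (-12 + o))/(S + o) = (-12 + 2*o)/(S + o))
f(-8, -1)*(-152 + A(11, -7)) = (15 + 5*(-1))*(-152 + 2*(-6 + 11)/(-7 + 11)) = (15 - 5)*(-152 + 2*5/4) = 10*(-152 + 2*(1/4)*5) = 10*(-152 + 5/2) = 10*(-299/2) = -1495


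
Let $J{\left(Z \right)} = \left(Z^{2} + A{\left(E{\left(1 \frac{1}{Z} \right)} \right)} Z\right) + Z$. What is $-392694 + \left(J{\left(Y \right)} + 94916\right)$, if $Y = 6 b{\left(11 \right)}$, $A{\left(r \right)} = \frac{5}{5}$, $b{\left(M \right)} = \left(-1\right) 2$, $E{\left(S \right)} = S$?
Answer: $-297658$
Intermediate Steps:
$b{\left(M \right)} = -2$
$A{\left(r \right)} = 1$ ($A{\left(r \right)} = 5 \cdot \frac{1}{5} = 1$)
$Y = -12$ ($Y = 6 \left(-2\right) = -12$)
$J{\left(Z \right)} = Z^{2} + 2 Z$ ($J{\left(Z \right)} = \left(Z^{2} + 1 Z\right) + Z = \left(Z^{2} + Z\right) + Z = \left(Z + Z^{2}\right) + Z = Z^{2} + 2 Z$)
$-392694 + \left(J{\left(Y \right)} + 94916\right) = -392694 + \left(- 12 \left(2 - 12\right) + 94916\right) = -392694 + \left(\left(-12\right) \left(-10\right) + 94916\right) = -392694 + \left(120 + 94916\right) = -392694 + 95036 = -297658$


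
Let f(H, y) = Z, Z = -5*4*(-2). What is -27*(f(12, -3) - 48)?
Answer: 216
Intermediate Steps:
Z = 40 (Z = -20*(-2) = 40)
f(H, y) = 40
-27*(f(12, -3) - 48) = -27*(40 - 48) = -27*(-8) = 216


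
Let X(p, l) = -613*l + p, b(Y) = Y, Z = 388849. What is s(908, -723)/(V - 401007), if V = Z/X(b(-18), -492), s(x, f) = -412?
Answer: 124250136/120934500197 ≈ 0.0010274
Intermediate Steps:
X(p, l) = p - 613*l
V = 388849/301578 (V = 388849/(-18 - 613*(-492)) = 388849/(-18 + 301596) = 388849/301578 ≈ 1.2894)
s(908, -723)/(V - 401007) = -412/(388849/301578 - 401007) = -412/(-120934500197/301578) = -412*(-301578/120934500197) = 124250136/120934500197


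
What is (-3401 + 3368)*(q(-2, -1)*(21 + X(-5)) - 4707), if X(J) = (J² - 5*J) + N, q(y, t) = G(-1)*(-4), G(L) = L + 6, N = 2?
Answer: 203511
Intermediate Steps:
G(L) = 6 + L
q(y, t) = -20 (q(y, t) = (6 - 1)*(-4) = 5*(-4) = -20)
X(J) = 2 + J² - 5*J (X(J) = (J² - 5*J) + 2 = 2 + J² - 5*J)
(-3401 + 3368)*(q(-2, -1)*(21 + X(-5)) - 4707) = (-3401 + 3368)*(-20*(21 + (2 + (-5)² - 5*(-5))) - 4707) = -33*(-20*(21 + (2 + 25 + 25)) - 4707) = -33*(-20*(21 + 52) - 4707) = -33*(-20*73 - 4707) = -33*(-1460 - 4707) = -33*(-6167) = 203511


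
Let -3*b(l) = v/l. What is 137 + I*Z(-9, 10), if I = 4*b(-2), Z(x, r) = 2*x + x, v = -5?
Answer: 227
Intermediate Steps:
Z(x, r) = 3*x
b(l) = 5/(3*l) (b(l) = -(-5)/(3*l) = 5/(3*l))
I = -10/3 (I = 4*((5/3)/(-2)) = 4*((5/3)*(-½)) = 4*(-⅚) = -10/3 ≈ -3.3333)
137 + I*Z(-9, 10) = 137 - 10*(-9) = 137 - 10/3*(-27) = 137 + 90 = 227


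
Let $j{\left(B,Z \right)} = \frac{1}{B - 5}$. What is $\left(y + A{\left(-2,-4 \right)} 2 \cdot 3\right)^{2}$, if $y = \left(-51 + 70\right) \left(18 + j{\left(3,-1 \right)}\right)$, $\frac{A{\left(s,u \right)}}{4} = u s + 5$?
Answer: $\frac{1661521}{4} \approx 4.1538 \cdot 10^{5}$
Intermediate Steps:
$A{\left(s,u \right)} = 20 + 4 s u$ ($A{\left(s,u \right)} = 4 \left(u s + 5\right) = 4 \left(s u + 5\right) = 4 \left(5 + s u\right) = 20 + 4 s u$)
$j{\left(B,Z \right)} = \frac{1}{-5 + B}$
$y = \frac{665}{2}$ ($y = \left(-51 + 70\right) \left(18 + \frac{1}{-5 + 3}\right) = 19 \left(18 + \frac{1}{-2}\right) = 19 \left(18 - \frac{1}{2}\right) = 19 \cdot \frac{35}{2} = \frac{665}{2} \approx 332.5$)
$\left(y + A{\left(-2,-4 \right)} 2 \cdot 3\right)^{2} = \left(\frac{665}{2} + \left(20 + 4 \left(-2\right) \left(-4\right)\right) 2 \cdot 3\right)^{2} = \left(\frac{665}{2} + \left(20 + 32\right) 2 \cdot 3\right)^{2} = \left(\frac{665}{2} + 52 \cdot 2 \cdot 3\right)^{2} = \left(\frac{665}{2} + 104 \cdot 3\right)^{2} = \left(\frac{665}{2} + 312\right)^{2} = \left(\frac{1289}{2}\right)^{2} = \frac{1661521}{4}$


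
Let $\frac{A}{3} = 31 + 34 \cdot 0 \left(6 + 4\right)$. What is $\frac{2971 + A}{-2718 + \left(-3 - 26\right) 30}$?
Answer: $- \frac{766}{897} \approx -0.85396$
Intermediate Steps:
$A = 93$ ($A = 3 \left(31 + 34 \cdot 0 \left(6 + 4\right)\right) = 3 \left(31 + 34 \cdot 0 \cdot 10\right) = 3 \left(31 + 34 \cdot 0\right) = 3 \left(31 + 0\right) = 3 \cdot 31 = 93$)
$\frac{2971 + A}{-2718 + \left(-3 - 26\right) 30} = \frac{2971 + 93}{-2718 + \left(-3 - 26\right) 30} = \frac{3064}{-2718 - 870} = \frac{3064}{-3588} = 3064 \left(- \frac{1}{3588}\right) = - \frac{766}{897}$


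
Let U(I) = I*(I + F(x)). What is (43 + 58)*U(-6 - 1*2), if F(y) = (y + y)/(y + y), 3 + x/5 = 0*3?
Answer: 5656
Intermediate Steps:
x = -15 (x = -15 + 5*(0*3) = -15 + 5*0 = -15 + 0 = -15)
F(y) = 1 (F(y) = (2*y)/((2*y)) = (2*y)*(1/(2*y)) = 1)
U(I) = I*(1 + I) (U(I) = I*(I + 1) = I*(1 + I))
(43 + 58)*U(-6 - 1*2) = (43 + 58)*((-6 - 1*2)*(1 + (-6 - 1*2))) = 101*((-6 - 2)*(1 + (-6 - 2))) = 101*(-8*(1 - 8)) = 101*(-8*(-7)) = 101*56 = 5656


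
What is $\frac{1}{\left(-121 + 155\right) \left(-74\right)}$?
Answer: $- \frac{1}{2516} \approx -0.00039746$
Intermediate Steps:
$\frac{1}{\left(-121 + 155\right) \left(-74\right)} = \frac{1}{34 \left(-74\right)} = \frac{1}{-2516} = - \frac{1}{2516}$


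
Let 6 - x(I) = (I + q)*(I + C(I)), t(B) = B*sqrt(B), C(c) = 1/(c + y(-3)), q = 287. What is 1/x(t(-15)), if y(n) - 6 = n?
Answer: 3*(I + 5*sqrt(15))/(37785*sqrt(15) + 978481*I) ≈ 1.1684e-5 - 5.7625e-5*I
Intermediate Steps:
y(n) = 6 + n
C(c) = 1/(3 + c) (C(c) = 1/(c + (6 - 3)) = 1/(c + 3) = 1/(3 + c))
t(B) = B**(3/2)
x(I) = 6 - (287 + I)*(I + 1/(3 + I)) (x(I) = 6 - (I + 287)*(I + 1/(3 + I)) = 6 - (287 + I)*(I + 1/(3 + I)))
1/x(t(-15)) = 1/((-287 - (-15)**(3/2) + (3 + (-15)**(3/2))*(6 - ((-15)**(3/2))**2 - (-4305)*I*sqrt(15)))/(3 + (-15)**(3/2))) = 1/((-287 - (-15)*I*sqrt(15) + (3 - 15*I*sqrt(15))*(6 - (-15*I*sqrt(15))**2 - (-4305)*I*sqrt(15)))/(3 - 15*I*sqrt(15))) = 1/((-287 + 15*I*sqrt(15) + (3 - 15*I*sqrt(15))*(6 - 1*(-3375) + 4305*I*sqrt(15)))/(3 - 15*I*sqrt(15))) = 1/((-287 + 15*I*sqrt(15) + (3 - 15*I*sqrt(15))*(6 + 3375 + 4305*I*sqrt(15)))/(3 - 15*I*sqrt(15))) = 1/((-287 + 15*I*sqrt(15) + (3 - 15*I*sqrt(15))*(3381 + 4305*I*sqrt(15)))/(3 - 15*I*sqrt(15))) = 1/((-287 + (3 - 15*I*sqrt(15))*(3381 + 4305*I*sqrt(15)) + 15*I*sqrt(15))/(3 - 15*I*sqrt(15))) = (3 - 15*I*sqrt(15))/(-287 + (3 - 15*I*sqrt(15))*(3381 + 4305*I*sqrt(15)) + 15*I*sqrt(15))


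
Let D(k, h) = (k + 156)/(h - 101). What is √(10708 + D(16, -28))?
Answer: 2*√24090/3 ≈ 103.47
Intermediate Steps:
D(k, h) = (156 + k)/(-101 + h)
√(10708 + D(16, -28)) = √(10708 + (156 + 16)/(-101 - 28)) = √(10708 + 172/(-129)) = √(10708 - 1/129*172) = √(10708 - 4/3) = √(32120/3) = 2*√24090/3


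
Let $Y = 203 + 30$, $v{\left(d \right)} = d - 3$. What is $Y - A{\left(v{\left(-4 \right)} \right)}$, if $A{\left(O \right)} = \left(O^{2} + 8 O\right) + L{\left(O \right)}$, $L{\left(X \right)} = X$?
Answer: $247$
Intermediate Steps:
$v{\left(d \right)} = -3 + d$ ($v{\left(d \right)} = d - 3 = -3 + d$)
$A{\left(O \right)} = O^{2} + 9 O$ ($A{\left(O \right)} = \left(O^{2} + 8 O\right) + O = O^{2} + 9 O$)
$Y = 233$
$Y - A{\left(v{\left(-4 \right)} \right)} = 233 - \left(-3 - 4\right) \left(9 - 7\right) = 233 - - 7 \left(9 - 7\right) = 233 - \left(-7\right) 2 = 233 - -14 = 233 + 14 = 247$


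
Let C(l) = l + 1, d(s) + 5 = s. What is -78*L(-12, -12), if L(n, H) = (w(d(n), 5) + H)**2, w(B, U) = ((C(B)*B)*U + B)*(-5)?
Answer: -3529697262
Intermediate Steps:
d(s) = -5 + s
C(l) = 1 + l
w(B, U) = -5*B - 5*B*U*(1 + B) (w(B, U) = (((1 + B)*B)*U + B)*(-5) = ((B*(1 + B))*U + B)*(-5) = (B*U*(1 + B) + B)*(-5) = (B + B*U*(1 + B))*(-5) = -5*B - 5*B*U*(1 + B))
L(n, H) = (H - 5*(-19 + 5*n)*(-5 + n))**2 (L(n, H) = (-5*(-5 + n)*(1 + 5*(1 + (-5 + n))) + H)**2 = (-5*(-5 + n)*(1 + 5*(-4 + n)) + H)**2 = (-5*(-5 + n)*(1 + (-20 + 5*n)) + H)**2 = (-5*(-5 + n)*(-19 + 5*n) + H)**2 = (-5*(-19 + 5*n)*(-5 + n) + H)**2 = (H - 5*(-19 + 5*n)*(-5 + n))**2)
-78*L(-12, -12) = -78*(-12 - 5*(-19 + 5*(-12))*(-5 - 12))**2 = -78*(-12 - 5*(-19 - 60)*(-17))**2 = -78*(-12 - 5*(-79)*(-17))**2 = -78*(-12 - 6715)**2 = -78*(-6727)**2 = -78*45252529 = -3529697262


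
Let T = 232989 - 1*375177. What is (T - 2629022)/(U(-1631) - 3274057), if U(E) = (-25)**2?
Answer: 1385605/1636716 ≈ 0.84658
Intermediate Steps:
U(E) = 625
T = -142188 (T = 232989 - 375177 = -142188)
(T - 2629022)/(U(-1631) - 3274057) = (-142188 - 2629022)/(625 - 3274057) = -2771210/(-3273432) = -2771210*(-1/3273432) = 1385605/1636716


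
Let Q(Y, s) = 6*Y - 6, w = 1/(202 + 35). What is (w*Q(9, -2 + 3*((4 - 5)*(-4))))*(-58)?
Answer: -928/79 ≈ -11.747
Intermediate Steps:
w = 1/237 ≈ 0.0042194
Q(Y, s) = -6 + 6*Y
(w*Q(9, -2 + 3*((4 - 5)*(-4))))*(-58) = ((-6 + 6*9)/237)*(-58) = ((-6 + 54)/237)*(-58) = ((1/237)*48)*(-58) = (16/79)*(-58) = -928/79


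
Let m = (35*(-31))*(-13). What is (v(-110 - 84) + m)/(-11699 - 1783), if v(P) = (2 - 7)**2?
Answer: -785/749 ≈ -1.0481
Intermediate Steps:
v(P) = 25 (v(P) = (-5)**2 = 25)
m = 14105 (m = -1085*(-13) = 14105)
(v(-110 - 84) + m)/(-11699 - 1783) = (25 + 14105)/(-11699 - 1783) = 14130/(-13482) = 14130*(-1/13482) = -785/749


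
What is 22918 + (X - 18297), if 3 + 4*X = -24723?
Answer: -3121/2 ≈ -1560.5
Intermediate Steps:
X = -12363/2 (X = -¾ + (¼)*(-24723) = -¾ - 24723/4 = -12363/2 ≈ -6181.5)
22918 + (X - 18297) = 22918 + (-12363/2 - 18297) = 22918 - 48957/2 = -3121/2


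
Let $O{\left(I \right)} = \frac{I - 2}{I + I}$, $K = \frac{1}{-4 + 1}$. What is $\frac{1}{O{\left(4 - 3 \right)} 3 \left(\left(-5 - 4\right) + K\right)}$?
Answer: $\frac{1}{14} \approx 0.071429$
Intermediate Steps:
$K = - \frac{1}{3}$ ($K = \frac{1}{-3} = - \frac{1}{3} \approx -0.33333$)
$O{\left(I \right)} = \frac{-2 + I}{2 I}$
$\frac{1}{O{\left(4 - 3 \right)} 3 \left(\left(-5 - 4\right) + K\right)} = \frac{1}{\frac{-2 + \left(4 - 3\right)}{2 \left(4 - 3\right)} 3 \left(\left(-5 - 4\right) - \frac{1}{3}\right)} = \frac{1}{\frac{-2 + 1}{2 \cdot 1} \cdot 3 \left(-9 - \frac{1}{3}\right)} = \frac{1}{\frac{1}{2} \cdot 1 \left(-1\right) 3 \left(- \frac{28}{3}\right)} = \frac{1}{\left(- \frac{1}{2}\right) 3 \left(- \frac{28}{3}\right)} = \frac{1}{\left(- \frac{3}{2}\right) \left(- \frac{28}{3}\right)} = \frac{1}{14}$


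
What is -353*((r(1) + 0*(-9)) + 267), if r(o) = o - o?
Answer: -94251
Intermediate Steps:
r(o) = 0
-353*((r(1) + 0*(-9)) + 267) = -353*((0 + 0*(-9)) + 267) = -353*((0 + 0) + 267) = -353*(0 + 267) = -353*267 = -94251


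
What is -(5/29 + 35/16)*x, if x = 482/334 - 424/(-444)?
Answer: -16225345/2867056 ≈ -5.6592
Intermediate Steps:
x = 44453/18537 (x = 482*(1/334) - 424*(-1/444) = 241/167 + 106/111 = 44453/18537 ≈ 2.3981)
-(5/29 + 35/16)*x = -(5/29 + 35/16)*44453/18537 = -1095*44453/(464*18537) = -1*16225345/2867056 = -16225345/2867056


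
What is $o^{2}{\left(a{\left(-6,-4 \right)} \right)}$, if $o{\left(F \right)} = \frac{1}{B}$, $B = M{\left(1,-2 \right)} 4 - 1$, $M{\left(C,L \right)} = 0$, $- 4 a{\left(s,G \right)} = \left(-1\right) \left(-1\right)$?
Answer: $1$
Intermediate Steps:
$a{\left(s,G \right)} = - \frac{1}{4}$ ($a{\left(s,G \right)} = - \frac{\left(-1\right) \left(-1\right)}{4} = \left(- \frac{1}{4}\right) 1 = - \frac{1}{4}$)
$B = -1$ ($B = 0 \cdot 4 - 1 = 0 - 1 = -1$)
$o{\left(F \right)} = -1$ ($o{\left(F \right)} = \frac{1}{-1} = -1$)
$o^{2}{\left(a{\left(-6,-4 \right)} \right)} = \left(-1\right)^{2} = 1$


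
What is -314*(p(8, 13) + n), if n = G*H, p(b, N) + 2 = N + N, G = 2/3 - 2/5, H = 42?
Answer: -55264/5 ≈ -11053.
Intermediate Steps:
G = 4/15 (G = 2*(⅓) - 2*⅕ = ⅔ - ⅖ = 4/15 ≈ 0.26667)
p(b, N) = -2 + 2*N (p(b, N) = -2 + (N + N) = -2 + 2*N)
n = 56/5 (n = (4/15)*42 = 56/5 ≈ 11.200)
-314*(p(8, 13) + n) = -314*((-2 + 2*13) + 56/5) = -314*((-2 + 26) + 56/5) = -314*(24 + 56/5) = -314*176/5 = -55264/5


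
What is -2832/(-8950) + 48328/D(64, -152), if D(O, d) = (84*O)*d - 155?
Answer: 941038912/3657448825 ≈ 0.25729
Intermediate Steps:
D(O, d) = -155 + 84*O*d (D(O, d) = 84*O*d - 155 = -155 + 84*O*d)
-2832/(-8950) + 48328/D(64, -152) = -2832/(-8950) + 48328/(-155 + 84*64*(-152)) = -2832*(-1/8950) + 48328/(-155 - 817152) = 1416/4475 + 48328/(-817307) = 1416/4475 + 48328*(-1/817307) = 1416/4475 - 48328/817307 = 941038912/3657448825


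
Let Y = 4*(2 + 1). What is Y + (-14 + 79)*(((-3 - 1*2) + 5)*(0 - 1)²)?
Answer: 12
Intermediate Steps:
Y = 12 (Y = 4*3 = 12)
Y + (-14 + 79)*(((-3 - 1*2) + 5)*(0 - 1)²) = 12 + (-14 + 79)*(((-3 - 1*2) + 5)*(0 - 1)²) = 12 + 65*(((-3 - 2) + 5)*(-1)²) = 12 + 65*((-5 + 5)*1) = 12 + 65*(0*1) = 12 + 65*0 = 12 + 0 = 12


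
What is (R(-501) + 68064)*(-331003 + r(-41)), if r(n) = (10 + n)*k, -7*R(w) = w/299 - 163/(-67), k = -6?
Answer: -3157538306060638/140231 ≈ -2.2517e+10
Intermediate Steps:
R(w) = -163/469 - w/2093 (R(w) = -(w/299 - 163/(-67))/7 = -(w*(1/299) - 163*(-1/67))/7 = -(w/299 + 163/67)/7 = -(163/67 + w/299)/7 = -163/469 - w/2093)
r(n) = -60 - 6*n (r(n) = (10 + n)*(-6) = -60 - 6*n)
(R(-501) + 68064)*(-331003 + r(-41)) = ((-163/469 - 1/2093*(-501)) + 68064)*(-331003 + (-60 - 6*(-41))) = ((-163/469 + 501/2093) + 68064)*(-331003 + (-60 + 246)) = (-15170/140231 + 68064)*(-331003 + 186) = (9544667614/140231)*(-330817) = -3157538306060638/140231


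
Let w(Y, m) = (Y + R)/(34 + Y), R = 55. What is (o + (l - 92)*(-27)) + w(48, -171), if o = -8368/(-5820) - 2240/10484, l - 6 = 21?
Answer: 549584299439/312711510 ≈ 1757.5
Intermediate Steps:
l = 27 (l = 6 + 21 = 27)
w(Y, m) = (55 + Y)/(34 + Y) (w(Y, m) = (Y + 55)/(34 + Y) = (55 + Y)/(34 + Y))
o = 4668332/3813555 (o = -8368*(-1/5820) - 2240*1/10484 = 2092/1455 - 560/2621 = 4668332/3813555 ≈ 1.2241)
(o + (l - 92)*(-27)) + w(48, -171) = (4668332/3813555 + (27 - 92)*(-27)) + (55 + 48)/(34 + 48) = (4668332/3813555 - 65*(-27)) + 103/82 = (4668332/3813555 + 1755) + (1/82)*103 = 6697457357/3813555 + 103/82 = 549584299439/312711510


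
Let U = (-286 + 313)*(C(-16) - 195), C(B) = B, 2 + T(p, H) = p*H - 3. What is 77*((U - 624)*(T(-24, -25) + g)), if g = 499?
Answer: -532468398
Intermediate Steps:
T(p, H) = -5 + H*p (T(p, H) = -2 + (p*H - 3) = -2 + (H*p - 3) = -2 + (-3 + H*p) = -5 + H*p)
U = -5697 (U = (-286 + 313)*(-16 - 195) = 27*(-211) = -5697)
77*((U - 624)*(T(-24, -25) + g)) = 77*((-5697 - 624)*((-5 - 25*(-24)) + 499)) = 77*(-6321*((-5 + 600) + 499)) = 77*(-6321*(595 + 499)) = 77*(-6321*1094) = 77*(-6915174) = -532468398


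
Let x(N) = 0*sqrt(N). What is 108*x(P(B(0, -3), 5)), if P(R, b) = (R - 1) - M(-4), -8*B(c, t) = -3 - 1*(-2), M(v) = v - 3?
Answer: 0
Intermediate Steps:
M(v) = -3 + v
B(c, t) = 1/8 (B(c, t) = -(-3 - 1*(-2))/8 = -(-3 + 2)/8 = -1/8*(-1) = 1/8)
P(R, b) = 6 + R (P(R, b) = (R - 1) - (-3 - 4) = (-1 + R) - 1*(-7) = (-1 + R) + 7 = 6 + R)
x(N) = 0
108*x(P(B(0, -3), 5)) = 108*0 = 0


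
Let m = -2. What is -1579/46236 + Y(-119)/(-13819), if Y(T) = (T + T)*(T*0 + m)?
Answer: -43828537/638935284 ≈ -0.068596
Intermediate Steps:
Y(T) = -4*T (Y(T) = (T + T)*(T*0 - 2) = (2*T)*(0 - 2) = (2*T)*(-2) = -4*T)
-1579/46236 + Y(-119)/(-13819) = -1579/46236 - 4*(-119)/(-13819) = -1579*1/46236 + 476*(-1/13819) = -1579/46236 - 476/13819 = -43828537/638935284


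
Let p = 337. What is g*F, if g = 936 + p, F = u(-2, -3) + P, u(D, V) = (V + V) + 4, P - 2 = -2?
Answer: -2546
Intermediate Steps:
P = 0 (P = 2 - 2 = 0)
u(D, V) = 4 + 2*V (u(D, V) = 2*V + 4 = 4 + 2*V)
F = -2 (F = (4 + 2*(-3)) + 0 = (4 - 6) + 0 = -2 + 0 = -2)
g = 1273 (g = 936 + 337 = 1273)
g*F = 1273*(-2) = -2546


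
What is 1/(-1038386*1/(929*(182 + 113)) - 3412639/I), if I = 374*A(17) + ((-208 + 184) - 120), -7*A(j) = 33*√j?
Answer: 2545148871679262046120/42843511223176679113772881 + 22143659343309312882150*√17/42843511223176679113772881 ≈ 0.0021904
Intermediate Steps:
A(j) = -33*√j/7
I = -144 - 12342*√17/7 (I = 374*(-33*√17/7) + ((-208 + 184) - 120) = -12342*√17/7 + (-24 - 120) = -12342*√17/7 - 144 = -144 - 12342*√17/7 ≈ -7413.6)
1/(-1038386*1/(929*(182 + 113)) - 3412639/I) = 1/(-1038386*1/(929*(182 + 113)) - 3412639/(-144 - 12342*√17/7)) = 1/(-1038386/(929*295) - 3412639/(-144 - 12342*√17/7)) = 1/(-1038386/274055 - 3412639/(-144 - 12342*√17/7))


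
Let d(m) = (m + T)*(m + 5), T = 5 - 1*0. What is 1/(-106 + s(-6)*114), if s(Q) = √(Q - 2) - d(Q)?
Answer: -55/38092 - 57*I*√2/38092 ≈ -0.0014439 - 0.0021162*I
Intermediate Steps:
T = 5 (T = 5 + 0 = 5)
d(m) = (5 + m)² (d(m) = (m + 5)*(m + 5) = (5 + m)*(5 + m) = (5 + m)²)
s(Q) = -25 + √(-2 + Q) - Q² - 10*Q (s(Q) = √(Q - 2) - (25 + Q² + 10*Q) = √(-2 + Q) + (-25 - Q² - 10*Q) = -25 + √(-2 + Q) - Q² - 10*Q)
1/(-106 + s(-6)*114) = 1/(-106 + (-25 + √(-2 - 6) - 1*(-6)² - 10*(-6))*114) = 1/(-106 + (-25 + √(-8) - 1*36 + 60)*114) = 1/(-106 + (-25 + 2*I*√2 - 36 + 60)*114) = 1/(-106 + (-1 + 2*I*√2)*114) = 1/(-106 + (-114 + 228*I*√2)) = 1/(-220 + 228*I*√2)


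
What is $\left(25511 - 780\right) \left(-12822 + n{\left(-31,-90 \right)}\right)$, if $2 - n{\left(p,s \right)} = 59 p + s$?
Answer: $-269592631$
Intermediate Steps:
$n{\left(p,s \right)} = 2 - s - 59 p$ ($n{\left(p,s \right)} = 2 - \left(59 p + s\right) = 2 - \left(s + 59 p\right) = 2 - s - 59 p$)
$\left(25511 - 780\right) \left(-12822 + n{\left(-31,-90 \right)}\right) = \left(25511 - 780\right) \left(-12822 - -1921\right) = 24731 \left(-12822 + \left(2 + 90 + 1829\right)\right) = 24731 \left(-12822 + 1921\right) = 24731 \left(-10901\right) = -269592631$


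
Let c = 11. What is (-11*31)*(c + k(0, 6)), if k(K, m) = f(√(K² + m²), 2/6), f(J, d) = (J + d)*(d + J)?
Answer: -156860/9 ≈ -17429.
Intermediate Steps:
f(J, d) = (J + d)² (f(J, d) = (J + d)*(J + d) = (J + d)²)
k(K, m) = (⅓ + √(K² + m²))² (k(K, m) = (√(K² + m²) + 2/6)² = (√(K² + m²) + 2*(⅙))² = (√(K² + m²) + ⅓)² = (⅓ + √(K² + m²))²)
(-11*31)*(c + k(0, 6)) = (-11*31)*(11 + (1 + 3*√(0² + 6²))²/9) = -341*(11 + (1 + 3*√(0 + 36))²/9) = -341*(11 + (1 + 3*√36)²/9) = -341*(11 + (1 + 3*6)²/9) = -341*(11 + (1 + 18)²/9) = -341*(11 + (⅑)*19²) = -341*(11 + (⅑)*361) = -341*(11 + 361/9) = -341*460/9 = -156860/9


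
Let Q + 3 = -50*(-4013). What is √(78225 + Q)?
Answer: 2*√69718 ≈ 528.08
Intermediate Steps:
Q = 200647 (Q = -3 - 50*(-4013) = -3 + 200650 = 200647)
√(78225 + Q) = √(78225 + 200647) = √278872 = 2*√69718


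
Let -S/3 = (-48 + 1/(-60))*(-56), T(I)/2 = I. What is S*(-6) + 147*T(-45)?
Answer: 175854/5 ≈ 35171.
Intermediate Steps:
T(I) = 2*I
S = -40334/5 (S = -3*(-48 + 1/(-60))*(-56) = -3*(-48 - 1/60)*(-56) = -(-2881)*(-56)/20 = -3*40334/15 = -40334/5 ≈ -8066.8)
S*(-6) + 147*T(-45) = -40334/5*(-6) + 147*(2*(-45)) = 242004/5 + 147*(-90) = 242004/5 - 13230 = 175854/5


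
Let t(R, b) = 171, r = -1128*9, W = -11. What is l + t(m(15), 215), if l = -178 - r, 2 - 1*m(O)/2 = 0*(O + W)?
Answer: 10145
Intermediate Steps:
m(O) = 4 (m(O) = 4 - 0*(O - 11) = 4 - 0*(-11 + O) = 4 - 2*0 = 4 + 0 = 4)
r = -10152
l = 9974 (l = -178 - 1*(-10152) = -178 + 10152 = 9974)
l + t(m(15), 215) = 9974 + 171 = 10145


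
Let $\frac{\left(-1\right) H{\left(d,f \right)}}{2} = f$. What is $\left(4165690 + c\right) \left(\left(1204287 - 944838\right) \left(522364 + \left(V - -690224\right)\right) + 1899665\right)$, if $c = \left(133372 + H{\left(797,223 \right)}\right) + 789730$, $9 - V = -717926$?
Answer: $2548621036131172232$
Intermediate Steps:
$V = 717935$ ($V = 9 - -717926 = 9 + 717926 = 717935$)
$H{\left(d,f \right)} = - 2 f$
$c = 922656$ ($c = \left(133372 - 446\right) + 789730 = 132926 + 789730 = 922656$)
$\left(4165690 + c\right) \left(\left(1204287 - 944838\right) \left(522364 + \left(V - -690224\right)\right) + 1899665\right) = \left(4165690 + 922656\right) \left(\left(1204287 - 944838\right) \left(522364 + \left(717935 - -690224\right)\right) + 1899665\right) = 5088346 \left(259449 \left(522364 + \left(717935 + 690224\right)\right) + 1899665\right) = 5088346 \left(259449 \left(522364 + 1408159\right) + 1899665\right) = 5088346 \left(259449 \cdot 1930523 + 1899665\right) = 5088346 \left(500872261827 + 1899665\right) = 5088346 \cdot 500874161492 = 2548621036131172232$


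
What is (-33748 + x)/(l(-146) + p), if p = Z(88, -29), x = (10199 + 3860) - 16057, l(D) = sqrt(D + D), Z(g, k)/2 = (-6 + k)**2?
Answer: -21894425/1500698 + 17873*I*sqrt(73)/1500698 ≈ -14.589 + 0.10176*I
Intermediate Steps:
Z(g, k) = 2*(-6 + k)**2
l(D) = sqrt(2)*sqrt(D) (l(D) = sqrt(2*D) = sqrt(2)*sqrt(D))
x = -1998 (x = 14059 - 16057 = -1998)
p = 2450 (p = 2*(-6 - 29)**2 = 2*(-35)**2 = 2*1225 = 2450)
(-33748 + x)/(l(-146) + p) = (-33748 - 1998)/(sqrt(2)*sqrt(-146) + 2450) = -35746/(sqrt(2)*(I*sqrt(146)) + 2450) = -35746/(2*I*sqrt(73) + 2450) = -35746/(2450 + 2*I*sqrt(73))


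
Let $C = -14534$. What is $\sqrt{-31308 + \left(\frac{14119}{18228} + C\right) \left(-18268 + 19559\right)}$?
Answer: $\frac{i \sqrt{31859158839711}}{1302} \approx 4335.2 i$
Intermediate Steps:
$\sqrt{-31308 + \left(\frac{14119}{18228} + C\right) \left(-18268 + 19559\right)} = \sqrt{-31308 + \left(\frac{14119}{18228} - 14534\right) \left(-18268 + 19559\right)} = \sqrt{-31308 + \left(14119 \cdot \frac{1}{18228} - 14534\right) 1291} = \sqrt{-31308 + \left(\frac{2017}{2604} - 14534\right) 1291} = \sqrt{-31308 - \frac{48857274029}{2604}} = \sqrt{- \frac{48938800061}{2604}} = \frac{i \sqrt{31859158839711}}{1302}$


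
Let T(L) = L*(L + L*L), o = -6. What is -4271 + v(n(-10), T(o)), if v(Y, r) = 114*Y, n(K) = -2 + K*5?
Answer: -10199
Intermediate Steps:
n(K) = -2 + 5*K
T(L) = L*(L + L²)
-4271 + v(n(-10), T(o)) = -4271 + 114*(-2 + 5*(-10)) = -4271 + 114*(-2 - 50) = -4271 + 114*(-52) = -4271 - 5928 = -10199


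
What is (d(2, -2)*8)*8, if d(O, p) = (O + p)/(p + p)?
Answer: 0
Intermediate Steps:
d(O, p) = (O + p)/(2*p) (d(O, p) = (O + p)/((2*p)) = (O + p)*(1/(2*p)) = (O + p)/(2*p))
(d(2, -2)*8)*8 = (((1/2)*(2 - 2)/(-2))*8)*8 = (((1/2)*(-1/2)*0)*8)*8 = (0*8)*8 = 0*8 = 0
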